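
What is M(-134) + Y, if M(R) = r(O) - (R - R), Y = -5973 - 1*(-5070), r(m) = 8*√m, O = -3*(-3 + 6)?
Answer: -903 + 24*I ≈ -903.0 + 24.0*I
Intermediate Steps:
O = -9 (O = -3*3 = -9)
Y = -903 (Y = -5973 + 5070 = -903)
M(R) = 24*I (M(R) = 8*√(-9) - (R - R) = 8*(3*I) - 1*0 = 24*I + 0 = 24*I)
M(-134) + Y = 24*I - 903 = -903 + 24*I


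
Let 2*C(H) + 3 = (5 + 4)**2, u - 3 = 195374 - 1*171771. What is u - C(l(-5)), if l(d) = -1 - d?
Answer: 23567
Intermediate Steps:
u = 23606 (u = 3 + (195374 - 1*171771) = 3 + (195374 - 171771) = 3 + 23603 = 23606)
C(H) = 39 (C(H) = -3/2 + (5 + 4)**2/2 = -3/2 + (1/2)*9**2 = -3/2 + (1/2)*81 = -3/2 + 81/2 = 39)
u - C(l(-5)) = 23606 - 1*39 = 23606 - 39 = 23567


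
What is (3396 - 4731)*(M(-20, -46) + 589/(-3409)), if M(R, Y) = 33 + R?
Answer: -58376880/3409 ≈ -17124.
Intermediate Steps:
(3396 - 4731)*(M(-20, -46) + 589/(-3409)) = (3396 - 4731)*((33 - 20) + 589/(-3409)) = -1335*(13 + 589*(-1/3409)) = -1335*(13 - 589/3409) = -1335*43728/3409 = -58376880/3409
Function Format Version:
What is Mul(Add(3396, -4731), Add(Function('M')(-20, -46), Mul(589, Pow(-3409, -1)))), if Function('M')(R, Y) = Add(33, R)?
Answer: Rational(-58376880, 3409) ≈ -17124.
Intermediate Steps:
Mul(Add(3396, -4731), Add(Function('M')(-20, -46), Mul(589, Pow(-3409, -1)))) = Mul(Add(3396, -4731), Add(Add(33, -20), Mul(589, Pow(-3409, -1)))) = Mul(-1335, Add(13, Mul(589, Rational(-1, 3409)))) = Mul(-1335, Add(13, Rational(-589, 3409))) = Mul(-1335, Rational(43728, 3409)) = Rational(-58376880, 3409)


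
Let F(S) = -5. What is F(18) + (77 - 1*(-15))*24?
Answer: 2203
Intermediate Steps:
F(18) + (77 - 1*(-15))*24 = -5 + (77 - 1*(-15))*24 = -5 + (77 + 15)*24 = -5 + 92*24 = -5 + 2208 = 2203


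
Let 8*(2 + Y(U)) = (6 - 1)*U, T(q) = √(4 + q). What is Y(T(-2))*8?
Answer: -16 + 5*√2 ≈ -8.9289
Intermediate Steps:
Y(U) = -2 + 5*U/8 (Y(U) = -2 + ((6 - 1)*U)/8 = -2 + (5*U)/8 = -2 + 5*U/8)
Y(T(-2))*8 = (-2 + 5*√(4 - 2)/8)*8 = (-2 + 5*√2/8)*8 = -16 + 5*√2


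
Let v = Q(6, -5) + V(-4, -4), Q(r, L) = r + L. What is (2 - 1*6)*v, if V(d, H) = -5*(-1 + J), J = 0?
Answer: -24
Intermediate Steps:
Q(r, L) = L + r
V(d, H) = 5 (V(d, H) = -5*(-1 + 0) = -5*(-1) = 5)
v = 6 (v = (-5 + 6) + 5 = 1 + 5 = 6)
(2 - 1*6)*v = (2 - 1*6)*6 = (2 - 6)*6 = -4*6 = -24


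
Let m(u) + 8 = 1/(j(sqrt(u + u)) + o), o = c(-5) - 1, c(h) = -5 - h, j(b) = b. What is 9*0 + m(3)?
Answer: -39/5 + sqrt(6)/5 ≈ -7.3101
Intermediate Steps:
o = -1 (o = (-5 - 1*(-5)) - 1 = (-5 + 5) - 1 = 0 - 1 = -1)
m(u) = -8 + 1/(-1 + sqrt(2)*sqrt(u)) (m(u) = -8 + 1/(sqrt(u + u) - 1) = -8 + 1/(sqrt(2*u) - 1) = -8 + 1/(sqrt(2)*sqrt(u) - 1) = -8 + 1/(-1 + sqrt(2)*sqrt(u)))
9*0 + m(3) = 9*0 + (9 - 8*sqrt(2)*sqrt(3))/(-1 + sqrt(2)*sqrt(3)) = 0 + (9 - 8*sqrt(6))/(-1 + sqrt(6)) = (9 - 8*sqrt(6))/(-1 + sqrt(6))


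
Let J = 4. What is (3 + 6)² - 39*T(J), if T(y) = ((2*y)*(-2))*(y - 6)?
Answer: -1167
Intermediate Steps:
T(y) = -4*y*(-6 + y) (T(y) = (-4*y)*(-6 + y) = -4*y*(-6 + y))
(3 + 6)² - 39*T(J) = (3 + 6)² - 156*4*(6 - 1*4) = 9² - 156*4*(6 - 4) = 81 - 156*4*2 = 81 - 39*32 = 81 - 1248 = -1167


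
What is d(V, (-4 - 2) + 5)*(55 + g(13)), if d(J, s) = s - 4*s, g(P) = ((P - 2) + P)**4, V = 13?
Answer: 995493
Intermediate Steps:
g(P) = (-2 + 2*P)**4 (g(P) = ((-2 + P) + P)**4 = (-2 + 2*P)**4)
d(J, s) = -3*s
d(V, (-4 - 2) + 5)*(55 + g(13)) = (-3*((-4 - 2) + 5))*(55 + 16*(-1 + 13)**4) = (-3*(-6 + 5))*(55 + 16*12**4) = (-3*(-1))*(55 + 16*20736) = 3*(55 + 331776) = 3*331831 = 995493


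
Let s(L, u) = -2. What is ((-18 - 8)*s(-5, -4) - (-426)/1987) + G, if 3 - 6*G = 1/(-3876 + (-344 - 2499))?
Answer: 2111315723/40051959 ≈ 52.714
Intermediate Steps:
G = 10079/20157 (G = ½ - 1/(6*(-3876 + (-344 - 2499))) = ½ - 1/(6*(-3876 - 2843)) = ½ - ⅙/(-6719) = ½ - ⅙*(-1/6719) = ½ + 1/40314 = 10079/20157 ≈ 0.50002)
((-18 - 8)*s(-5, -4) - (-426)/1987) + G = ((-18 - 8)*(-2) - (-426)/1987) + 10079/20157 = (-26*(-2) - (-426)/1987) + 10079/20157 = (52 - 1*(-426/1987)) + 10079/20157 = (52 + 426/1987) + 10079/20157 = 103750/1987 + 10079/20157 = 2111315723/40051959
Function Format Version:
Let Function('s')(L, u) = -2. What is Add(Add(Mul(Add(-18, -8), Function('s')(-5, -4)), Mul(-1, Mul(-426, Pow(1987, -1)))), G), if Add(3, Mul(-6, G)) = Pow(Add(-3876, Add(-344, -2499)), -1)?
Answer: Rational(2111315723, 40051959) ≈ 52.714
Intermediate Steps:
G = Rational(10079, 20157) (G = Add(Rational(1, 2), Mul(Rational(-1, 6), Pow(Add(-3876, Add(-344, -2499)), -1))) = Add(Rational(1, 2), Mul(Rational(-1, 6), Pow(Add(-3876, -2843), -1))) = Add(Rational(1, 2), Mul(Rational(-1, 6), Pow(-6719, -1))) = Add(Rational(1, 2), Mul(Rational(-1, 6), Rational(-1, 6719))) = Add(Rational(1, 2), Rational(1, 40314)) = Rational(10079, 20157) ≈ 0.50002)
Add(Add(Mul(Add(-18, -8), Function('s')(-5, -4)), Mul(-1, Mul(-426, Pow(1987, -1)))), G) = Add(Add(Mul(Add(-18, -8), -2), Mul(-1, Mul(-426, Pow(1987, -1)))), Rational(10079, 20157)) = Add(Add(Mul(-26, -2), Mul(-1, Mul(-426, Rational(1, 1987)))), Rational(10079, 20157)) = Add(Add(52, Mul(-1, Rational(-426, 1987))), Rational(10079, 20157)) = Add(Add(52, Rational(426, 1987)), Rational(10079, 20157)) = Add(Rational(103750, 1987), Rational(10079, 20157)) = Rational(2111315723, 40051959)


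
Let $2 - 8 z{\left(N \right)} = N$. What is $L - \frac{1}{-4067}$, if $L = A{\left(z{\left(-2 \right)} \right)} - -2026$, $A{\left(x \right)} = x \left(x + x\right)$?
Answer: $\frac{16483553}{8134} \approx 2026.5$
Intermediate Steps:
$z{\left(N \right)} = \frac{1}{4} - \frac{N}{8}$
$A{\left(x \right)} = 2 x^{2}$ ($A{\left(x \right)} = x 2 x = 2 x^{2}$)
$L = \frac{4053}{2}$ ($L = 2 \left(\frac{1}{4} - - \frac{1}{4}\right)^{2} - -2026 = 2 \left(\frac{1}{4} + \frac{1}{4}\right)^{2} + 2026 = \frac{2}{4} + 2026 = 2 \cdot \frac{1}{4} + 2026 = \frac{1}{2} + 2026 = \frac{4053}{2} \approx 2026.5$)
$L - \frac{1}{-4067} = \frac{4053}{2} - \frac{1}{-4067} = \frac{4053}{2} - - \frac{1}{4067} = \frac{4053}{2} + \frac{1}{4067} = \frac{16483553}{8134}$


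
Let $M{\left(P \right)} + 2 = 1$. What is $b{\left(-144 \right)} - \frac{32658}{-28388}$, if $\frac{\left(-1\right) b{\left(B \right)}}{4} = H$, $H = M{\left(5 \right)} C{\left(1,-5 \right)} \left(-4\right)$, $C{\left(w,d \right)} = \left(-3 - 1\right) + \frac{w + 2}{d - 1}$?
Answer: $\frac{1038297}{14194} \approx 73.15$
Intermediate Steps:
$M{\left(P \right)} = -1$ ($M{\left(P \right)} = -2 + 1 = -1$)
$C{\left(w,d \right)} = -4 + \frac{2 + w}{-1 + d}$
$H = -18$ ($H = - \frac{6 + 1 - -20}{-1 - 5} \left(-4\right) = - \frac{6 + 1 + 20}{-6} \left(-4\right) = - \frac{\left(-1\right) 27}{6} \left(-4\right) = \left(-1\right) \left(- \frac{9}{2}\right) \left(-4\right) = \frac{9}{2} \left(-4\right) = -18$)
$b{\left(B \right)} = 72$ ($b{\left(B \right)} = \left(-4\right) \left(-18\right) = 72$)
$b{\left(-144 \right)} - \frac{32658}{-28388} = 72 - \frac{32658}{-28388} = 72 - 32658 \left(- \frac{1}{28388}\right) = 72 - - \frac{16329}{14194} = 72 + \frac{16329}{14194} = \frac{1038297}{14194}$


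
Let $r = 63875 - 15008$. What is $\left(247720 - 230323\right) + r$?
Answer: $66264$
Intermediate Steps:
$r = 48867$
$\left(247720 - 230323\right) + r = \left(247720 - 230323\right) + 48867 = 17397 + 48867 = 66264$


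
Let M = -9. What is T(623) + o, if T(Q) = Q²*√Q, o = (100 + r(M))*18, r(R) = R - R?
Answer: 1800 + 388129*√623 ≈ 9.6895e+6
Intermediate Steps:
r(R) = 0
o = 1800 (o = (100 + 0)*18 = 100*18 = 1800)
T(Q) = Q^(5/2)
T(623) + o = 623^(5/2) + 1800 = 388129*√623 + 1800 = 1800 + 388129*√623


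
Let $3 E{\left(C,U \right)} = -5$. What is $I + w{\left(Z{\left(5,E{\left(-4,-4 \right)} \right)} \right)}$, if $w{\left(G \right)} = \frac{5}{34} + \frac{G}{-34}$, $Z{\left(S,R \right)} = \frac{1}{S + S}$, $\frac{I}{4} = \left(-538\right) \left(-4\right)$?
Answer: $\frac{2926769}{340} \approx 8608.1$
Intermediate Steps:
$E{\left(C,U \right)} = - \frac{5}{3}$ ($E{\left(C,U \right)} = \frac{1}{3} \left(-5\right) = - \frac{5}{3}$)
$I = 8608$ ($I = 4 \left(\left(-538\right) \left(-4\right)\right) = 4 \cdot 2152 = 8608$)
$Z{\left(S,R \right)} = \frac{1}{2 S}$
$w{\left(G \right)} = \frac{5}{34} - \frac{G}{34}$ ($w{\left(G \right)} = 5 \cdot \frac{1}{34} + G \left(- \frac{1}{34}\right) = \frac{5}{34} - \frac{G}{34}$)
$I + w{\left(Z{\left(5,E{\left(-4,-4 \right)} \right)} \right)} = 8608 + \left(\frac{5}{34} - \frac{\frac{1}{2} \cdot \frac{1}{5}}{34}\right) = 8608 + \left(\frac{5}{34} - \frac{1}{340}\right) = 8608 + \frac{49}{340} = \frac{2926769}{340}$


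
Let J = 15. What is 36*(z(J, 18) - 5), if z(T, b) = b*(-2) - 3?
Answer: -1584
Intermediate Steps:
z(T, b) = -3 - 2*b (z(T, b) = -2*b - 3 = -3 - 2*b)
36*(z(J, 18) - 5) = 36*((-3 - 2*18) - 5) = 36*((-3 - 36) - 5) = 36*(-39 - 5) = 36*(-44) = -1584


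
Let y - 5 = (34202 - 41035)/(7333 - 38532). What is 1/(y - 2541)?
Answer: -31199/79113831 ≈ -0.00039436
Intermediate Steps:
y = 162828/31199 (y = 5 + (34202 - 41035)/(7333 - 38532) = 5 - 6833/(-31199) = 5 - 6833*(-1/31199) = 5 + 6833/31199 = 162828/31199 ≈ 5.2190)
1/(y - 2541) = 1/(162828/31199 - 2541) = 1/(-79113831/31199) = -31199/79113831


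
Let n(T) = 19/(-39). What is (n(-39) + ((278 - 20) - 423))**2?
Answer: 41654116/1521 ≈ 27386.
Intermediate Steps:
n(T) = -19/39 (n(T) = 19*(-1/39) = -19/39)
(n(-39) + ((278 - 20) - 423))**2 = (-19/39 + ((278 - 20) - 423))**2 = (-19/39 + (258 - 423))**2 = (-19/39 - 165)**2 = (-6454/39)**2 = 41654116/1521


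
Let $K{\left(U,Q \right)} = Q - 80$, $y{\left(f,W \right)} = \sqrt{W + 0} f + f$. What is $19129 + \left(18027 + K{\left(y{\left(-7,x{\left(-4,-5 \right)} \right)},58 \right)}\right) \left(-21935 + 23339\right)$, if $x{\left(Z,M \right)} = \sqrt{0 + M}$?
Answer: $25298149$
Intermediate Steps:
$x{\left(Z,M \right)} = \sqrt{M}$
$y{\left(f,W \right)} = f + f \sqrt{W}$ ($y{\left(f,W \right)} = \sqrt{W} f + f = f \sqrt{W} + f = f + f \sqrt{W}$)
$K{\left(U,Q \right)} = -80 + Q$ ($K{\left(U,Q \right)} = Q - 80 = -80 + Q$)
$19129 + \left(18027 + K{\left(y{\left(-7,x{\left(-4,-5 \right)} \right)},58 \right)}\right) \left(-21935 + 23339\right) = 19129 + \left(18027 + \left(-80 + 58\right)\right) \left(-21935 + 23339\right) = 19129 + \left(18027 - 22\right) 1404 = 19129 + 18005 \cdot 1404 = 19129 + 25279020 = 25298149$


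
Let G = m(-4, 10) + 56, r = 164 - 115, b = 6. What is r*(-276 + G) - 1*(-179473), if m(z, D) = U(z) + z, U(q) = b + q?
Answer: 168595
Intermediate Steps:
r = 49
U(q) = 6 + q
m(z, D) = 6 + 2*z (m(z, D) = (6 + z) + z = 6 + 2*z)
G = 54 (G = (6 + 2*(-4)) + 56 = (6 - 8) + 56 = -2 + 56 = 54)
r*(-276 + G) - 1*(-179473) = 49*(-276 + 54) - 1*(-179473) = 49*(-222) + 179473 = -10878 + 179473 = 168595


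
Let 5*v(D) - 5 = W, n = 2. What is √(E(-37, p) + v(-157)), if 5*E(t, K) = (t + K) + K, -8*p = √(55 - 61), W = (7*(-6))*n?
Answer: √(-2320 - 5*I*√6)/10 ≈ 0.012714 - 4.8167*I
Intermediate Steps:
W = -84 (W = (7*(-6))*2 = -42*2 = -84)
v(D) = -79/5 (v(D) = 1 + (⅕)*(-84) = 1 - 84/5 = -79/5)
p = -I*√6/8 (p = -√(55 - 61)/8 = -I*√6/8 ≈ -0.30619*I)
E(t, K) = t/5 + 2*K/5 (E(t, K) = ((t + K) + K)/5 = ((K + t) + K)/5 = (t + 2*K)/5 = t/5 + 2*K/5)
√(E(-37, p) + v(-157)) = √(((⅕)*(-37) + 2*(-I*√6/8)/5) - 79/5) = √((-37/5 - I*√6/20) - 79/5) = √(-116/5 - I*√6/20)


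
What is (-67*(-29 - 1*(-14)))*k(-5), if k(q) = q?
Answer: -5025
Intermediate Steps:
(-67*(-29 - 1*(-14)))*k(-5) = -67*(-29 - 1*(-14))*(-5) = -67*(-29 + 14)*(-5) = -67*(-15)*(-5) = 1005*(-5) = -5025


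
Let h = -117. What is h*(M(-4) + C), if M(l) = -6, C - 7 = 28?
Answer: -3393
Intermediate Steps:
C = 35 (C = 7 + 28 = 35)
h*(M(-4) + C) = -117*(-6 + 35) = -117*29 = -3393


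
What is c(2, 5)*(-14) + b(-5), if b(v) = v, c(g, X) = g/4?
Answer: -12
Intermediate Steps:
c(g, X) = g/4 (c(g, X) = g*(¼) = g/4)
c(2, 5)*(-14) + b(-5) = ((¼)*2)*(-14) - 5 = (½)*(-14) - 5 = -7 - 5 = -12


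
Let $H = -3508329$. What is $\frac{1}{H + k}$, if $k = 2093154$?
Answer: $- \frac{1}{1415175} \approx -7.0663 \cdot 10^{-7}$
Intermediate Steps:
$\frac{1}{H + k} = \frac{1}{-3508329 + 2093154} = \frac{1}{-1415175} = - \frac{1}{1415175}$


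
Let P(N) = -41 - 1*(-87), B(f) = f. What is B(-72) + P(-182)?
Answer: -26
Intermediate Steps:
P(N) = 46 (P(N) = -41 + 87 = 46)
B(-72) + P(-182) = -72 + 46 = -26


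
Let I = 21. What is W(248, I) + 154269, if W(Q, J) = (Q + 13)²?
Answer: 222390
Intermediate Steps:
W(Q, J) = (13 + Q)²
W(248, I) + 154269 = (13 + 248)² + 154269 = 261² + 154269 = 68121 + 154269 = 222390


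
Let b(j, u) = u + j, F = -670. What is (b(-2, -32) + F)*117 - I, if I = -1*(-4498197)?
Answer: -4580565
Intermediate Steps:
b(j, u) = j + u
I = 4498197
(b(-2, -32) + F)*117 - I = ((-2 - 32) - 670)*117 - 1*4498197 = (-34 - 670)*117 - 4498197 = -704*117 - 4498197 = -82368 - 4498197 = -4580565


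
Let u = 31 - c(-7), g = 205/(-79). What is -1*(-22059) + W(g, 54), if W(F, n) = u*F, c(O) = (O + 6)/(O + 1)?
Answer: 10418041/474 ≈ 21979.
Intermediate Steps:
g = -205/79 (g = 205*(-1/79) = -205/79 ≈ -2.5949)
c(O) = (6 + O)/(1 + O)
u = 185/6 (u = 31 - (6 - 7)/(1 - 7) = 31 - (-1)/(-6) = 31 - (-1)*(-1)/6 = 31 - 1*⅙ = 31 - ⅙ = 185/6 ≈ 30.833)
W(F, n) = 185*F/6
-1*(-22059) + W(g, 54) = -1*(-22059) + (185/6)*(-205/79) = 22059 - 37925/474 = 10418041/474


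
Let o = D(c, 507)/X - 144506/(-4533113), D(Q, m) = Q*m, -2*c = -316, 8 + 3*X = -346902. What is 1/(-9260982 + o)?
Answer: -786291115415/7281828386247274267 ≈ -1.0798e-7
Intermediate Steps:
X = -346910/3 (X = -8/3 + (⅓)*(-346902) = -8/3 - 115634 = -346910/3 ≈ -1.1564e+5)
c = 158 (c = -½*(-316) = 158)
o = -519629036737/786291115415 (o = (158*507)/(-346910/3) - 144506/(-4533113) = 80106*(-3/346910) - 144506*(-1/4533113) = -120159/173455 + 144506/4533113 = -519629036737/786291115415 ≈ -0.66086)
1/(-9260982 + o) = 1/(-9260982 - 519629036737/786291115415) = 1/(-7281828386247274267/786291115415) = -786291115415/7281828386247274267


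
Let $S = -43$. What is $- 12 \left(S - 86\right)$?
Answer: $1548$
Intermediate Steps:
$- 12 \left(S - 86\right) = - 12 \left(-43 - 86\right) = \left(-12\right) \left(-129\right) = 1548$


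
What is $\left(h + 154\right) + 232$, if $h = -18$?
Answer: $368$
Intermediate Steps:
$\left(h + 154\right) + 232 = \left(-18 + 154\right) + 232 = 136 + 232 = 368$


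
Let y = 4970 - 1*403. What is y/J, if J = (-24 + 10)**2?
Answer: 4567/196 ≈ 23.301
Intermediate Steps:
J = 196 (J = (-14)**2 = 196)
y = 4567 (y = 4970 - 403 = 4567)
y/J = 4567/196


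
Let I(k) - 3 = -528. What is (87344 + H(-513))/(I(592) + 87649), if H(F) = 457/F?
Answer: 44807015/44694612 ≈ 1.0025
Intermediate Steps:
I(k) = -525 (I(k) = 3 - 528 = -525)
(87344 + H(-513))/(I(592) + 87649) = (87344 + 457/(-513))/(-525 + 87649) = (87344 + 457*(-1/513))/87124 = (87344 - 457/513)*(1/87124) = (44807015/513)*(1/87124) = 44807015/44694612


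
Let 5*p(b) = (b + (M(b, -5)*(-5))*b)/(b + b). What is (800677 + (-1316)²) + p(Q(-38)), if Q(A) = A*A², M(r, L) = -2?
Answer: 25325341/10 ≈ 2.5325e+6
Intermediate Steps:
Q(A) = A³
p(b) = 11/10 (p(b) = ((b + (-2*(-5))*b)/(b + b))/5 = ((b + 10*b)/((2*b)))/5 = ((11*b)*(1/(2*b)))/5 = (⅕)*(11/2) = 11/10)
(800677 + (-1316)²) + p(Q(-38)) = (800677 + (-1316)²) + 11/10 = (800677 + 1731856) + 11/10 = 2532533 + 11/10 = 25325341/10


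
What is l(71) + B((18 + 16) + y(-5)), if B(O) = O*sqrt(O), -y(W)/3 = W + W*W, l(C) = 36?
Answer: 36 - 26*I*sqrt(26) ≈ 36.0 - 132.57*I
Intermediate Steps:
y(W) = -3*W - 3*W**2 (y(W) = -3*(W + W*W) = -3*(W + W**2) = -3*W - 3*W**2)
B(O) = O**(3/2)
l(71) + B((18 + 16) + y(-5)) = 36 + ((18 + 16) - 3*(-5)*(1 - 5))**(3/2) = 36 + (34 - 3*(-5)*(-4))**(3/2) = 36 + (34 - 60)**(3/2) = 36 + (-26)**(3/2) = 36 - 26*I*sqrt(26)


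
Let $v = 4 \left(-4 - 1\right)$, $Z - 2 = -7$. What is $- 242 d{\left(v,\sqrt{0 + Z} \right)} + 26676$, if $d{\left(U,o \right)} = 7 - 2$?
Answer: $25466$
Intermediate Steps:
$Z = -5$ ($Z = 2 - 7 = -5$)
$v = -20$ ($v = 4 \left(-5\right) = -20$)
$d{\left(U,o \right)} = 5$ ($d{\left(U,o \right)} = 7 - 2 = 5$)
$- 242 d{\left(v,\sqrt{0 + Z} \right)} + 26676 = \left(-242\right) 5 + 26676 = -1210 + 26676 = 25466$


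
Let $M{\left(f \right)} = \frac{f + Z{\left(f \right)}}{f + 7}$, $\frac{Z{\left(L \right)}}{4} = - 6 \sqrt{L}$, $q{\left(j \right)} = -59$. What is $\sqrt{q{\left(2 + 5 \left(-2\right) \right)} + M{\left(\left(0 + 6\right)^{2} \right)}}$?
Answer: $\frac{23 i \sqrt{215}}{43} \approx 7.8429 i$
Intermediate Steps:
$Z{\left(L \right)} = - 24 \sqrt{L}$ ($Z{\left(L \right)} = 4 \left(- 6 \sqrt{L}\right) = - 24 \sqrt{L}$)
$M{\left(f \right)} = \frac{f - 24 \sqrt{f}}{7 + f}$ ($M{\left(f \right)} = \frac{f - 24 \sqrt{f}}{f + 7} = \frac{f - 24 \sqrt{f}}{7 + f}$)
$\sqrt{q{\left(2 + 5 \left(-2\right) \right)} + M{\left(\left(0 + 6\right)^{2} \right)}} = \sqrt{-59 + \frac{\left(0 + 6\right)^{2} - 24 \sqrt{\left(0 + 6\right)^{2}}}{7 + \left(0 + 6\right)^{2}}} = \sqrt{-59 + \frac{6^{2} - 24 \sqrt{6^{2}}}{7 + 6^{2}}} = \sqrt{-59 + \frac{36 - 24 \sqrt{36}}{7 + 36}} = \sqrt{-59 + \frac{36 - 144}{43}} = \sqrt{-59 + \frac{1}{43} \left(-108\right)} = \sqrt{-59 - \frac{108}{43}} = \sqrt{- \frac{2645}{43}} = \frac{23 i \sqrt{215}}{43}$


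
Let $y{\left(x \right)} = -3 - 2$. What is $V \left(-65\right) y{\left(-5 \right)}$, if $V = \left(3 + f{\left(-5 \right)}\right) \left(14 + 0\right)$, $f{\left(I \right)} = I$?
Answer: $-9100$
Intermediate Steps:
$y{\left(x \right)} = -5$ ($y{\left(x \right)} = -3 - 2 = -5$)
$V = -28$ ($V = \left(3 - 5\right) \left(14 + 0\right) = \left(-2\right) 14 = -28$)
$V \left(-65\right) y{\left(-5 \right)} = \left(-28\right) \left(-65\right) \left(-5\right) = 1820 \left(-5\right) = -9100$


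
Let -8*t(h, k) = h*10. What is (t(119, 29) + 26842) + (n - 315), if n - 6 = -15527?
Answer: 43429/4 ≈ 10857.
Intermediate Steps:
n = -15521 (n = 6 - 15527 = -15521)
t(h, k) = -5*h/4 (t(h, k) = -h*10/8 = -5*h/4)
(t(119, 29) + 26842) + (n - 315) = (-5/4*119 + 26842) + (-15521 - 315) = (-595/4 + 26842) - 15836 = 106773/4 - 15836 = 43429/4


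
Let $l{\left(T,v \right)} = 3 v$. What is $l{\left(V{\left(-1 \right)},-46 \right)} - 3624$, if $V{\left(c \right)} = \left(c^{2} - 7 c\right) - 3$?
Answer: $-3762$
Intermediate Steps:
$V{\left(c \right)} = -3 + c^{2} - 7 c$
$l{\left(V{\left(-1 \right)},-46 \right)} - 3624 = 3 \left(-46\right) - 3624 = -138 - 3624 = -3762$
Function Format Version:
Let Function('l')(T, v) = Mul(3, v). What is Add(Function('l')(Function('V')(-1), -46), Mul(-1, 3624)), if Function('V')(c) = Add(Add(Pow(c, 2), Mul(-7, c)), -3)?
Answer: -3762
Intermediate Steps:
Function('V')(c) = Add(-3, Pow(c, 2), Mul(-7, c))
Add(Function('l')(Function('V')(-1), -46), Mul(-1, 3624)) = Add(Mul(3, -46), Mul(-1, 3624)) = Add(-138, -3624) = -3762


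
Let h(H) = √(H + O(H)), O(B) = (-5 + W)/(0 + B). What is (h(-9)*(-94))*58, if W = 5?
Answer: -16356*I ≈ -16356.0*I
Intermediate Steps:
O(B) = 0 (O(B) = (-5 + 5)/(0 + B) = 0/B = 0)
h(H) = √H (h(H) = √(H + 0) = √H)
(h(-9)*(-94))*58 = (√(-9)*(-94))*58 = ((3*I)*(-94))*58 = -282*I*58 = -16356*I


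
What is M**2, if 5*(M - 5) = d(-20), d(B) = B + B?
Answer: 9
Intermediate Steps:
d(B) = 2*B
M = -3 (M = 5 + (2*(-20))/5 = 5 + (1/5)*(-40) = 5 - 8 = -3)
M**2 = (-3)**2 = 9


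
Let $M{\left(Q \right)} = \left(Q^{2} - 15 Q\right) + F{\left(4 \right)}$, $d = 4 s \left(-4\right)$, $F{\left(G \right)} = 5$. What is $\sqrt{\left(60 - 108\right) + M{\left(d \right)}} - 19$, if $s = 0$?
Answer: $-19 + i \sqrt{43} \approx -19.0 + 6.5574 i$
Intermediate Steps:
$d = 0$ ($d = 4 \cdot 0 \left(-4\right) = 0 \left(-4\right) = 0$)
$M{\left(Q \right)} = 5 + Q^{2} - 15 Q$ ($M{\left(Q \right)} = \left(Q^{2} - 15 Q\right) + 5 = 5 + Q^{2} - 15 Q$)
$\sqrt{\left(60 - 108\right) + M{\left(d \right)}} - 19 = \sqrt{\left(60 - 108\right) + \left(5 + 0^{2} - 0\right)} - 19 = \sqrt{\left(60 - 108\right) + \left(5 + 0 + 0\right)} - 19 = \sqrt{-48 + 5} - 19 = \sqrt{-43} - 19 = i \sqrt{43} - 19 = -19 + i \sqrt{43}$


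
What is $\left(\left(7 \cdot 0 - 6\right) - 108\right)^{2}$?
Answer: $12996$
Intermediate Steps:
$\left(\left(7 \cdot 0 - 6\right) - 108\right)^{2} = \left(\left(0 - 6\right) - 108\right)^{2} = \left(-6 - 108\right)^{2} = \left(-114\right)^{2} = 12996$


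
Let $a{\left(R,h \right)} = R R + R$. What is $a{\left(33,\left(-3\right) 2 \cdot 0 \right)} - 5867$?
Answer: $-4745$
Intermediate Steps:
$a{\left(R,h \right)} = R + R^{2}$ ($a{\left(R,h \right)} = R^{2} + R = R + R^{2}$)
$a{\left(33,\left(-3\right) 2 \cdot 0 \right)} - 5867 = 33 \left(1 + 33\right) - 5867 = 33 \cdot 34 - 5867 = 1122 - 5867 = -4745$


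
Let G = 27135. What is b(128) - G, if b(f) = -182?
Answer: -27317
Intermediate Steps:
b(128) - G = -182 - 1*27135 = -182 - 27135 = -27317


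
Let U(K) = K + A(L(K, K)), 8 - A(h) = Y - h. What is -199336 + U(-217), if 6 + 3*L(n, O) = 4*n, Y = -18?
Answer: -599455/3 ≈ -1.9982e+5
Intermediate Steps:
L(n, O) = -2 + 4*n/3 (L(n, O) = -2 + (4*n)/3 = -2 + 4*n/3)
A(h) = 26 + h (A(h) = 8 - (-18 - h) = 8 + (18 + h) = 26 + h)
U(K) = 24 + 7*K/3 (U(K) = K + (26 + (-2 + 4*K/3)) = K + (24 + 4*K/3) = 24 + 7*K/3)
-199336 + U(-217) = -199336 + (24 + (7/3)*(-217)) = -199336 + (24 - 1519/3) = -199336 - 1447/3 = -599455/3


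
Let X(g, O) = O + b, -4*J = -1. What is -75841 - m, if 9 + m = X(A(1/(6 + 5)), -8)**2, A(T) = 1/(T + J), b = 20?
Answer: -75976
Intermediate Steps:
J = 1/4 (J = -1/4*(-1) = 1/4 ≈ 0.25000)
A(T) = 1/(1/4 + T) (A(T) = 1/(T + 1/4) = 1/(1/4 + T))
X(g, O) = 20 + O (X(g, O) = O + 20 = 20 + O)
m = 135 (m = -9 + (20 - 8)**2 = -9 + 12**2 = -9 + 144 = 135)
-75841 - m = -75841 - 1*135 = -75841 - 135 = -75976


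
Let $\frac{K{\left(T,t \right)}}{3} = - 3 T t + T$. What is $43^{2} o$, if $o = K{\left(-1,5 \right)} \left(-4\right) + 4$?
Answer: $-303236$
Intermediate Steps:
$K{\left(T,t \right)} = 3 T - 9 T t$ ($K{\left(T,t \right)} = 3 \left(- 3 T t + T\right) = 3 \left(T - 3 T t\right) = 3 T - 9 T t$)
$o = -164$ ($o = 3 \left(-1\right) \left(1 - 15\right) \left(-4\right) + 4 = 3 \left(-1\right) \left(-14\right) \left(-4\right) + 4 = 42 \left(-4\right) + 4 = -168 + 4 = -164$)
$43^{2} o = 43^{2} \left(-164\right) = 1849 \left(-164\right) = -303236$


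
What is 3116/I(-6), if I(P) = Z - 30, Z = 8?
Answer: -1558/11 ≈ -141.64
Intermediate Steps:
I(P) = -22 (I(P) = 8 - 30 = -22)
3116/I(-6) = 3116/(-22) = 3116*(-1/22) = -1558/11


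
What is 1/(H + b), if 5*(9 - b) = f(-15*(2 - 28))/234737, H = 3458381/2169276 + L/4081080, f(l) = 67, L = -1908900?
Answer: 86588502290358540/876834567966031847 ≈ 0.098751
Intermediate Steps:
H = 83108321459/73774907484 (H = 3458381/2169276 - 1908900/4081080 = 3458381*(1/2169276) - 1908900*1/4081080 = 3458381/2169276 - 31815/68018 = 83108321459/73774907484 ≈ 1.1265)
b = 10563098/1173685 (b = 9 - 67/(5*234737) = 9 - ⅕*67/234737 = 9 - 67/1173685 = 10563098/1173685 ≈ 8.9999)
1/(H + b) = 1/(83108321459/73774907484 + 10563098/1173685) = 1/(876834567966031847/86588502290358540) = 86588502290358540/876834567966031847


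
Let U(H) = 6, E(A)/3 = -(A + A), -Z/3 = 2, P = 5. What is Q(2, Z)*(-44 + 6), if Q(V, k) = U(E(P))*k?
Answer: 1368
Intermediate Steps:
Z = -6 (Z = -3*2 = -6)
E(A) = -6*A (E(A) = 3*(-(A + A)) = 3*(-2*A) = -6*A)
Q(V, k) = 6*k
Q(2, Z)*(-44 + 6) = (6*(-6))*(-44 + 6) = -36*(-38) = 1368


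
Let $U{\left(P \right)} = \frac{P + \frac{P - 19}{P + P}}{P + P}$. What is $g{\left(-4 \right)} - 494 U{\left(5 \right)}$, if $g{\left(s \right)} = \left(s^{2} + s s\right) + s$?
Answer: $- \frac{3746}{25} \approx -149.84$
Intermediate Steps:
$g{\left(s \right)} = s + 2 s^{2}$ ($g{\left(s \right)} = \left(s^{2} + s^{2}\right) + s = 2 s^{2} + s = s + 2 s^{2}$)
$U{\left(P \right)} = \frac{P + \frac{-19 + P}{2 P}}{2 P}$
$g{\left(-4 \right)} - 494 U{\left(5 \right)} = - 4 \left(1 + 2 \left(-4\right)\right) - 494 \frac{-19 + 5 + 2 \cdot 5^{2}}{4 \cdot 25} = - 4 \left(1 - 8\right) - 494 \cdot \frac{1}{4} \cdot \frac{1}{25} \left(-19 + 5 + 2 \cdot 25\right) = \left(-4\right) \left(-7\right) - 494 \cdot \frac{1}{4} \cdot \frac{1}{25} \left(-19 + 5 + 50\right) = 28 - 494 \cdot \frac{1}{4} \cdot \frac{1}{25} \cdot 36 = 28 - \frac{4446}{25} = - \frac{3746}{25}$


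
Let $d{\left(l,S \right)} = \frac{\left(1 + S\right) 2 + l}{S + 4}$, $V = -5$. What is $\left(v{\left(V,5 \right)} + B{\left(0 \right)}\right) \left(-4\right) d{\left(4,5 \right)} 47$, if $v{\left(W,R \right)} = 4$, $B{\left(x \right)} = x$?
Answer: $- \frac{12032}{9} \approx -1336.9$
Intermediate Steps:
$d{\left(l,S \right)} = \frac{2 + l + 2 S}{4 + S}$ ($d{\left(l,S \right)} = \frac{\left(2 + 2 S\right) + l}{4 + S} = \frac{2 + l + 2 S}{4 + S}$)
$\left(v{\left(V,5 \right)} + B{\left(0 \right)}\right) \left(-4\right) d{\left(4,5 \right)} 47 = \left(4 + 0\right) \left(-4\right) \frac{2 + 4 + 2 \cdot 5}{4 + 5} \cdot 47 = 4 \left(-4\right) \frac{2 + 4 + 10}{9} \cdot 47 = - 16 \cdot \frac{1}{9} \cdot 16 \cdot 47 = \left(-16\right) \frac{16}{9} \cdot 47 = \left(- \frac{256}{9}\right) 47 = - \frac{12032}{9}$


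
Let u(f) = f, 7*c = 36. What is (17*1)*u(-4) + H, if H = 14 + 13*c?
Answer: 90/7 ≈ 12.857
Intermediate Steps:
c = 36/7 (c = (⅐)*36 = 36/7 ≈ 5.1429)
H = 566/7 (H = 14 + 13*(36/7) = 14 + 468/7 = 566/7 ≈ 80.857)
(17*1)*u(-4) + H = (17*1)*(-4) + 566/7 = 17*(-4) + 566/7 = -68 + 566/7 = 90/7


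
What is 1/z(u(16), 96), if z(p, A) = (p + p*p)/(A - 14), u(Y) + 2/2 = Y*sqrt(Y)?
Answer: 41/2016 ≈ 0.020337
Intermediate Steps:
u(Y) = -1 + Y**(3/2) (u(Y) = -1 + Y*sqrt(Y) = -1 + Y**(3/2))
z(p, A) = (p + p**2)/(-14 + A)
1/z(u(16), 96) = 1/((-1 + 16**(3/2))*(1 + (-1 + 16**(3/2)))/(-14 + 96)) = 1/((-1 + 64)*(1 + (-1 + 64))/82) = 1/(63*(1/82)*(1 + 63)) = 1/(63*(1/82)*64) = 1/(2016/41) = 41/2016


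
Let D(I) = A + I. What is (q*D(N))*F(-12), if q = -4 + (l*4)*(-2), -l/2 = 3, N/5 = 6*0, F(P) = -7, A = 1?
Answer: -308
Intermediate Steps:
N = 0 (N = 5*(6*0) = 5*0 = 0)
l = -6 (l = -2*3 = -6)
D(I) = 1 + I
q = 44 (q = -4 - 6*4*(-2) = -4 - 24*(-2) = -4 + 48 = 44)
(q*D(N))*F(-12) = (44*(1 + 0))*(-7) = (44*1)*(-7) = 44*(-7) = -308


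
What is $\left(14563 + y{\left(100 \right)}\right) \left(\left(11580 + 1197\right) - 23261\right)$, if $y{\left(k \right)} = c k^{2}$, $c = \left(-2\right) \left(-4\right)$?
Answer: $-991398492$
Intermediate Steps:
$c = 8$
$y{\left(k \right)} = 8 k^{2}$
$\left(14563 + y{\left(100 \right)}\right) \left(\left(11580 + 1197\right) - 23261\right) = \left(14563 + 8 \cdot 100^{2}\right) \left(\left(11580 + 1197\right) - 23261\right) = \left(14563 + 8 \cdot 10000\right) \left(12777 - 23261\right) = \left(14563 + 80000\right) \left(-10484\right) = 94563 \left(-10484\right) = -991398492$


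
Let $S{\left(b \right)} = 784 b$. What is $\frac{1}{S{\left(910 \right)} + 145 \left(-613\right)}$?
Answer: $\frac{1}{624555} \approx 1.6011 \cdot 10^{-6}$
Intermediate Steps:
$\frac{1}{S{\left(910 \right)} + 145 \left(-613\right)} = \frac{1}{784 \cdot 910 + 145 \left(-613\right)} = \frac{1}{713440 - 88885} = \frac{1}{624555}$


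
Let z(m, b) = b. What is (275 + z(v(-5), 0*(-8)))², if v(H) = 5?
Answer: 75625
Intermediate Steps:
(275 + z(v(-5), 0*(-8)))² = (275 + 0*(-8))² = (275 + 0)² = 275² = 75625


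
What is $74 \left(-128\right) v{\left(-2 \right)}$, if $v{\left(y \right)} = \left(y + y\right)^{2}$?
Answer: $-151552$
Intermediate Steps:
$v{\left(y \right)} = 4 y^{2}$ ($v{\left(y \right)} = \left(2 y\right)^{2} = 4 y^{2}$)
$74 \left(-128\right) v{\left(-2 \right)} = 74 \left(-128\right) 4 \left(-2\right)^{2} = - 9472 \cdot 4 \cdot 4 = \left(-9472\right) 16 = -151552$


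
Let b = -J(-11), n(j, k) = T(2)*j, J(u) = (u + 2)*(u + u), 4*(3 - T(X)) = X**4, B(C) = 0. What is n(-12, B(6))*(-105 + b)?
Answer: -3636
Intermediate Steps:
T(X) = 3 - X**4/4
J(u) = 2*u*(2 + u) (J(u) = (2 + u)*(2*u) = 2*u*(2 + u))
n(j, k) = -j (n(j, k) = (3 - 1/4*2**4)*j = (3 - 1/4*16)*j = (3 - 4)*j = -j)
b = -198 (b = -2*(-11)*(2 - 11) = -2*(-11)*(-9) = -1*198 = -198)
n(-12, B(6))*(-105 + b) = (-1*(-12))*(-105 - 198) = 12*(-303) = -3636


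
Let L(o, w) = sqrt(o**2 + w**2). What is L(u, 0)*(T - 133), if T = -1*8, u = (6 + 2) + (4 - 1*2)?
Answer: -1410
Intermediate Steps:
u = 10 (u = 8 + (4 - 2) = 8 + 2 = 10)
T = -8
L(u, 0)*(T - 133) = sqrt(10**2 + 0**2)*(-8 - 133) = sqrt(100 + 0)*(-141) = sqrt(100)*(-141) = 10*(-141) = -1410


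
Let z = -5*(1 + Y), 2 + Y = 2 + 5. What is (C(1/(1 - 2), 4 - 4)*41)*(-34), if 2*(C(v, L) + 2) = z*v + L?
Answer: -18122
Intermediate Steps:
Y = 5 (Y = -2 + (2 + 5) = -2 + 7 = 5)
z = -30 (z = -5*(1 + 5) = -5*6 = -30)
C(v, L) = -2 + L/2 - 15*v (C(v, L) = -2 + (-30*v + L)/2 = -2 + (L - 30*v)/2 = -2 + (L/2 - 15*v) = -2 + L/2 - 15*v)
(C(1/(1 - 2), 4 - 4)*41)*(-34) = ((-2 + (4 - 4)/2 - 15/(1 - 2))*41)*(-34) = ((-2 + (½)*0 - 15/(-1))*41)*(-34) = ((-2 + 0 - 15*(-1))*41)*(-34) = ((-2 + 0 + 15)*41)*(-34) = (13*41)*(-34) = 533*(-34) = -18122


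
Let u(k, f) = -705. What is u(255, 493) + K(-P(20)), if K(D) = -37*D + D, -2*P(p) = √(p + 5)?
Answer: -795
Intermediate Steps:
P(p) = -√(5 + p)/2 (P(p) = -√(p + 5)/2 = -√(5 + p)/2)
K(D) = -36*D
u(255, 493) + K(-P(20)) = -705 - (-36)*(-√(5 + 20)/2) = -705 - (-36)*(-√25/2) = -705 - (-36)*(-½*5) = -705 - (-36)*(-5)/2 = -705 - 36*5/2 = -705 - 90 = -795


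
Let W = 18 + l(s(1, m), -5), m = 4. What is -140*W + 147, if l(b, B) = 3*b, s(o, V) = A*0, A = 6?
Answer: -2373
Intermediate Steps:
s(o, V) = 0 (s(o, V) = 6*0 = 0)
W = 18 (W = 18 + 3*0 = 18 + 0 = 18)
-140*W + 147 = -140*18 + 147 = -2520 + 147 = -2373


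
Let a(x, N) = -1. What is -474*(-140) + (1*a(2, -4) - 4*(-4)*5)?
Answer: 66439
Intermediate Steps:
-474*(-140) + (1*a(2, -4) - 4*(-4)*5) = -474*(-140) + (1*(-1) - 4*(-4)*5) = 66360 + (-1 + 16*5) = 66360 + (-1 + 80) = 66360 + 79 = 66439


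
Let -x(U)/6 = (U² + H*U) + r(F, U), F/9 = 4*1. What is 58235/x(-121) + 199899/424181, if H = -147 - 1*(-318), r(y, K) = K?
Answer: 32103640909/15705725706 ≈ 2.0441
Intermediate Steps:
F = 36 (F = 9*(4*1) = 9*4 = 36)
H = 171 (H = -147 + 318 = 171)
x(U) = -1032*U - 6*U² (x(U) = -6*((U² + 171*U) + U) = -6*(U² + 172*U) = -1032*U - 6*U²)
58235/x(-121) + 199899/424181 = 58235/((6*(-121)*(-172 - 1*(-121)))) + 199899/424181 = 58235/((6*(-121)*(-172 + 121))) + 199899*(1/424181) = 58235/((6*(-121)*(-51))) + 199899/424181 = 58235/37026 + 199899/424181 = 32103640909/15705725706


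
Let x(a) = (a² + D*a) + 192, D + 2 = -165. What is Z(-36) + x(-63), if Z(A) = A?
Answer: 14646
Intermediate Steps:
D = -167 (D = -2 - 165 = -167)
x(a) = 192 + a² - 167*a (x(a) = (a² - 167*a) + 192 = 192 + a² - 167*a)
Z(-36) + x(-63) = -36 + (192 + (-63)² - 167*(-63)) = -36 + (192 + 3969 + 10521) = -36 + 14682 = 14646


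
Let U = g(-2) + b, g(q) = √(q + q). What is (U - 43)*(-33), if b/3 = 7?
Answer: 726 - 66*I ≈ 726.0 - 66.0*I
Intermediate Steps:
b = 21 (b = 3*7 = 21)
g(q) = √2*√q (g(q) = √(2*q) = √2*√q)
U = 21 + 2*I (U = √2*√(-2) + 21 = √2*(I*√2) + 21 = 2*I + 21 = 21 + 2*I ≈ 21.0 + 2.0*I)
(U - 43)*(-33) = ((21 + 2*I) - 43)*(-33) = (-22 + 2*I)*(-33) = 726 - 66*I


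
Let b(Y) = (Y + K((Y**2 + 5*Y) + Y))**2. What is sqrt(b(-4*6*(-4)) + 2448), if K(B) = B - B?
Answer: 108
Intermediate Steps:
K(B) = 0
b(Y) = Y**2 (b(Y) = (Y + 0)**2 = Y**2)
sqrt(b(-4*6*(-4)) + 2448) = sqrt((-4*6*(-4))**2 + 2448) = sqrt((-24*(-4))**2 + 2448) = sqrt(96**2 + 2448) = sqrt(9216 + 2448) = sqrt(11664) = 108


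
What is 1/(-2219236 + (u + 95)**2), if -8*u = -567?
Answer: -64/140270175 ≈ -4.5626e-7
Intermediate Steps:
u = 567/8 (u = -1/8*(-567) = 567/8 ≈ 70.875)
1/(-2219236 + (u + 95)**2) = 1/(-2219236 + (567/8 + 95)**2) = 1/(-2219236 + (1327/8)**2) = 1/(-2219236 + 1760929/64) = 1/(-140270175/64) = -64/140270175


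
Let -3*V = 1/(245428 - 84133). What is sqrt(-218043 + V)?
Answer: 4*I*sqrt(354538967675990)/161295 ≈ 466.95*I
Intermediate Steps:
V = -1/483885 (V = -1/(3*(245428 - 84133)) = -1/3/161295 = -1/3*1/161295 = -1/483885 ≈ -2.0666e-6)
sqrt(-218043 + V) = sqrt(-218043 - 1/483885) = sqrt(-105507737056/483885) = 4*I*sqrt(354538967675990)/161295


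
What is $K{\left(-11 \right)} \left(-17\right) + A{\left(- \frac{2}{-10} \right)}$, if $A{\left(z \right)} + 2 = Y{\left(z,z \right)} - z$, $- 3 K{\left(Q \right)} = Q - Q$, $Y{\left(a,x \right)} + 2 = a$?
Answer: $-4$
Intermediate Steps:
$Y{\left(a,x \right)} = -2 + a$
$K{\left(Q \right)} = 0$ ($K{\left(Q \right)} = - \frac{Q - Q}{3} = \left(- \frac{1}{3}\right) 0 = 0$)
$A{\left(z \right)} = -4$ ($A{\left(z \right)} = -2 + \left(\left(-2 + z\right) - z\right) = -2 - 2 = -4$)
$K{\left(-11 \right)} \left(-17\right) + A{\left(- \frac{2}{-10} \right)} = 0 \left(-17\right) - 4 = 0 - 4 = -4$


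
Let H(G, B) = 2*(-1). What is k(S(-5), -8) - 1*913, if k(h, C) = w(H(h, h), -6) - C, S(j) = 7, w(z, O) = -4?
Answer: -909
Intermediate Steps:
H(G, B) = -2
k(h, C) = -4 - C
k(S(-5), -8) - 1*913 = (-4 - 1*(-8)) - 1*913 = (-4 + 8) - 913 = 4 - 913 = -909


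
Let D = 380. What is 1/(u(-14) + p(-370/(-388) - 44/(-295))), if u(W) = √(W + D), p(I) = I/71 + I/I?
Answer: -16767091508530/6025870636810919 + 16510650688900*√366/6025870636810919 ≈ 0.049636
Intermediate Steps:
p(I) = 1 + I/71 (p(I) = I*(1/71) + 1 = I/71 + 1 = 1 + I/71)
u(W) = √(380 + W) (u(W) = √(W + 380) = √(380 + W))
1/(u(-14) + p(-370/(-388) - 44/(-295))) = 1/(√(380 - 14) + (1 + (-370/(-388) - 44/(-295))/71)) = 1/(√366 + (1 + (-370*(-1/388) - 44*(-1/295))/71)) = 1/(√366 + (1 + (185/194 + 44/295)/71)) = 1/(√366 + (1 + (1/71)*(63111/57230))) = 1/(√366 + (1 + 63111/4063330)) = 1/(√366 + 4126441/4063330) = 1/(4126441/4063330 + √366)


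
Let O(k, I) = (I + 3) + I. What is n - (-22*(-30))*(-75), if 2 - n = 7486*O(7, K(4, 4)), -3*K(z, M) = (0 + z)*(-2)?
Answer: -38644/3 ≈ -12881.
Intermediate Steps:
K(z, M) = 2*z/3 (K(z, M) = -(0 + z)*(-2)/3 = -z*(-2)/3 = -(-2)*z/3 = 2*z/3)
O(k, I) = 3 + 2*I (O(k, I) = (3 + I) + I = 3 + 2*I)
n = -187144/3 (n = 2 - 7486*(3 + 2*((⅔)*4)) = 2 - 7486*(3 + 2*(8/3)) = 2 - 7486*(3 + 16/3) = 2 - 7486*25/3 = 2 - 1*187150/3 = 2 - 187150/3 = -187144/3 ≈ -62381.)
n - (-22*(-30))*(-75) = -187144/3 - (-22*(-30))*(-75) = -187144/3 - 660*(-75) = -187144/3 - 1*(-49500) = -187144/3 + 49500 = -38644/3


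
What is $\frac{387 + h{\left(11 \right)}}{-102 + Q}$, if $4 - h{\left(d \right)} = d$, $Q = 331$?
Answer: $\frac{380}{229} \approx 1.6594$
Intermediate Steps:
$h{\left(d \right)} = 4 - d$
$\frac{387 + h{\left(11 \right)}}{-102 + Q} = \frac{387 + \left(4 - 11\right)}{-102 + 331} = \frac{387 + \left(4 - 11\right)}{229} = \left(387 - 7\right) \frac{1}{229} = 380 \cdot \frac{1}{229} = \frac{380}{229}$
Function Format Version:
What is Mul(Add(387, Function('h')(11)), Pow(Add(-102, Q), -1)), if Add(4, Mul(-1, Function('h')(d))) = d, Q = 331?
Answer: Rational(380, 229) ≈ 1.6594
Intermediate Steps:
Function('h')(d) = Add(4, Mul(-1, d))
Mul(Add(387, Function('h')(11)), Pow(Add(-102, Q), -1)) = Mul(Add(387, Add(4, Mul(-1, 11))), Pow(Add(-102, 331), -1)) = Mul(Add(387, Add(4, -11)), Pow(229, -1)) = Mul(Add(387, -7), Rational(1, 229)) = Mul(380, Rational(1, 229)) = Rational(380, 229)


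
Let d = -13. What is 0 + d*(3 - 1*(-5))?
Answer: -104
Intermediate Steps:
0 + d*(3 - 1*(-5)) = 0 - 13*(3 - 1*(-5)) = 0 - 13*(3 + 5) = 0 - 13*8 = 0 - 104 = -104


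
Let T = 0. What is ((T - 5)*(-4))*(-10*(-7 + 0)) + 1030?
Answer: 2430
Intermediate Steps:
((T - 5)*(-4))*(-10*(-7 + 0)) + 1030 = ((0 - 5)*(-4))*(-10*(-7 + 0)) + 1030 = (-5*(-4))*(-10*(-7)) + 1030 = 20*70 + 1030 = 1400 + 1030 = 2430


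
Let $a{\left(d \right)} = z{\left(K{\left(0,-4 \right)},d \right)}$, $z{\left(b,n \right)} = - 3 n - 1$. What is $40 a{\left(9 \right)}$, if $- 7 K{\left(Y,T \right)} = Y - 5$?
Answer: $-1120$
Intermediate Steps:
$K{\left(Y,T \right)} = \frac{5}{7} - \frac{Y}{7}$ ($K{\left(Y,T \right)} = - \frac{Y - 5}{7} = - \frac{-5 + Y}{7} = \frac{5}{7} - \frac{Y}{7}$)
$z{\left(b,n \right)} = -1 - 3 n$
$a{\left(d \right)} = -1 - 3 d$
$40 a{\left(9 \right)} = 40 \left(-1 - 27\right) = 40 \left(-28\right) = -1120$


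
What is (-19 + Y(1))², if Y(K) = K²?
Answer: 324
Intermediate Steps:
(-19 + Y(1))² = (-19 + 1²)² = (-19 + 1)² = (-18)² = 324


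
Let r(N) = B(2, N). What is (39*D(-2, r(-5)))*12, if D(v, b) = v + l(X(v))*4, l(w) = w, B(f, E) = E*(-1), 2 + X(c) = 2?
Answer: -936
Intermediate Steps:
X(c) = 0 (X(c) = -2 + 2 = 0)
B(f, E) = -E
r(N) = -N
D(v, b) = v (D(v, b) = v + 0*4 = v + 0 = v)
(39*D(-2, r(-5)))*12 = (39*(-2))*12 = -78*12 = -936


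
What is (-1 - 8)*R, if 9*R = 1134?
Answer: -1134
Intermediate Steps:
R = 126 (R = (⅑)*1134 = 126)
(-1 - 8)*R = (-1 - 8)*126 = -9*126 = -1134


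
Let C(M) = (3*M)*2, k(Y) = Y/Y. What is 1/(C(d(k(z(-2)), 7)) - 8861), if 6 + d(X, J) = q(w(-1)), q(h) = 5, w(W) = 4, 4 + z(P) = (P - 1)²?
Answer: -1/8867 ≈ -0.00011278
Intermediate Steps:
z(P) = -4 + (-1 + P)² (z(P) = -4 + (P - 1)² = -4 + (-1 + P)²)
k(Y) = 1
d(X, J) = -1 (d(X, J) = -6 + 5 = -1)
C(M) = 6*M
1/(C(d(k(z(-2)), 7)) - 8861) = 1/(6*(-1) - 8861) = 1/(-6 - 8861) = 1/(-8867) = -1/8867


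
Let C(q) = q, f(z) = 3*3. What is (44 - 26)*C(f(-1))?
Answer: 162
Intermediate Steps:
f(z) = 9
(44 - 26)*C(f(-1)) = (44 - 26)*9 = 18*9 = 162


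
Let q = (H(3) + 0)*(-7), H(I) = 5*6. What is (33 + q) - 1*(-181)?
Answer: 4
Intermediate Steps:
H(I) = 30
q = -210 (q = (30 + 0)*(-7) = 30*(-7) = -210)
(33 + q) - 1*(-181) = (33 - 210) - 1*(-181) = -177 + 181 = 4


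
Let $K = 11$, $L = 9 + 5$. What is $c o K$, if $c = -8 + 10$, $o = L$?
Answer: $308$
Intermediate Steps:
$L = 14$
$o = 14$
$c = 2$
$c o K = 2 \cdot 14 \cdot 11 = 28 \cdot 11 = 308$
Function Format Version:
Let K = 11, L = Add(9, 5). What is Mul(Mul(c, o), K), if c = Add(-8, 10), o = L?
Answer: 308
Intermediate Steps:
L = 14
o = 14
c = 2
Mul(Mul(c, o), K) = Mul(Mul(2, 14), 11) = Mul(28, 11) = 308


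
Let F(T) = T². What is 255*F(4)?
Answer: 4080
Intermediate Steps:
255*F(4) = 255*4² = 255*16 = 4080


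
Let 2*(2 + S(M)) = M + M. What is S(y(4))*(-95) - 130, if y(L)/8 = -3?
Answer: 2340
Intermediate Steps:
y(L) = -24 (y(L) = 8*(-3) = -24)
S(M) = -2 + M (S(M) = -2 + (M + M)/2 = -2 + (2*M)/2 = -2 + M)
S(y(4))*(-95) - 130 = (-2 - 24)*(-95) - 130 = -26*(-95) - 130 = 2470 - 130 = 2340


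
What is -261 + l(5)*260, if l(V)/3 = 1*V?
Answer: 3639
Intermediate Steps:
l(V) = 3*V (l(V) = 3*(1*V) = 3*V)
-261 + l(5)*260 = -261 + (3*5)*260 = -261 + 15*260 = -261 + 3900 = 3639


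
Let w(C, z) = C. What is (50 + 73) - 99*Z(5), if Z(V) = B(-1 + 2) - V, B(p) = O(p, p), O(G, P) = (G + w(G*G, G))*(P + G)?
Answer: 222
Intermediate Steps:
O(G, P) = (G + P)*(G + G**2) (O(G, P) = (G + G*G)*(P + G) = (G + G**2)*(G + P) = (G + P)*(G + G**2))
B(p) = p*(2*p + 2*p**2) (B(p) = p*(p + p + p**2 + p*p) = p*(p + p + p**2 + p**2) = p*(2*p + 2*p**2))
Z(V) = 4 - V (Z(V) = 2*(-1 + 2)**2*(1 + (-1 + 2)) - V = 2*1**2*(1 + 1) - V = 2*1*2 - V = 4 - V)
(50 + 73) - 99*Z(5) = (50 + 73) - 99*(4 - 1*5) = 123 - 99*(4 - 5) = 123 - 99*(-1) = 123 - 11*(-9) = 123 + 99 = 222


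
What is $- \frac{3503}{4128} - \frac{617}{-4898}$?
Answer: $- \frac{7305359}{10109472} \approx -0.72262$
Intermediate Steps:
$- \frac{3503}{4128} - \frac{617}{-4898} = \left(-3503\right) \frac{1}{4128} - - \frac{617}{4898} = - \frac{3503}{4128} + \frac{617}{4898} = - \frac{7305359}{10109472}$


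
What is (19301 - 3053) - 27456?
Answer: -11208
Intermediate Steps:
(19301 - 3053) - 27456 = 16248 - 27456 = -11208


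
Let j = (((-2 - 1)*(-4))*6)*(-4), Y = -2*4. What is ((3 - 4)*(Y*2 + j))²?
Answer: 92416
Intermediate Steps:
Y = -8
j = -288 (j = (-3*(-4)*6)*(-4) = (12*6)*(-4) = 72*(-4) = -288)
((3 - 4)*(Y*2 + j))² = ((3 - 4)*(-8*2 - 288))² = (-(-16 - 288))² = (-1*(-304))² = 304² = 92416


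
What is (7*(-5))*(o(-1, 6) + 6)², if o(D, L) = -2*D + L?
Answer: -6860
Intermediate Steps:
o(D, L) = L - 2*D
(7*(-5))*(o(-1, 6) + 6)² = (7*(-5))*((6 - 2*(-1)) + 6)² = -35*((6 + 2) + 6)² = -35*(8 + 6)² = -35*14² = -35*196 = -6860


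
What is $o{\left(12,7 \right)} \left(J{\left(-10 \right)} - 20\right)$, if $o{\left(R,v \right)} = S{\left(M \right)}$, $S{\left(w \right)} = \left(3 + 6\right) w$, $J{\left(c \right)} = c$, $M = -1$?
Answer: $270$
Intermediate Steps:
$S{\left(w \right)} = 9 w$
$o{\left(R,v \right)} = -9$ ($o{\left(R,v \right)} = 9 \left(-1\right) = -9$)
$o{\left(12,7 \right)} \left(J{\left(-10 \right)} - 20\right) = - 9 \left(-10 - 20\right) = \left(-9\right) \left(-30\right) = 270$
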